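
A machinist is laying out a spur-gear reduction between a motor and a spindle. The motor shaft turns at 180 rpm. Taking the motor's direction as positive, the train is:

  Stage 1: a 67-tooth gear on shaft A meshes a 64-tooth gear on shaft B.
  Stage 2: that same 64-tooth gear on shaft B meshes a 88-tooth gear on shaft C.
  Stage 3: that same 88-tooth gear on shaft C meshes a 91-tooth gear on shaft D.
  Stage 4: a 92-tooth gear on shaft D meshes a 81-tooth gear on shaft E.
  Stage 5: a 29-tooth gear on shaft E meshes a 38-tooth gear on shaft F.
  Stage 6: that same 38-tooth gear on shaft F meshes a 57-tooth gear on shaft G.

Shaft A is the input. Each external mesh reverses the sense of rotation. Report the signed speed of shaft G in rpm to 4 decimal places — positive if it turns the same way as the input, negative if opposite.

+76.5829 rpm (same as input, |ω| = 76.5829 rpm)

Stage 1 [67T→64T]: ω = 180.0000×67/64 = 188.4375 rpm, dir flips to −; running = −188.4375
Stage 2 [64T→88T]: ω = 188.4375×64/88 = 137.0455 rpm, dir flips to +; running = +137.0455
Stage 3 [88T→91T]: ω = 137.0455×88/91 = 132.5275 rpm, dir flips to −; running = −132.5275
Stage 4 [92T→81T]: ω = 132.5275×92/81 = 150.5250 rpm, dir flips to +; running = +150.5250
Stage 5 [29T→38T]: ω = 150.5250×29/38 = 114.8744 rpm, dir flips to −; running = −114.8744
Stage 6 [38T→57T]: ω = 114.8744×38/57 = 76.5829 rpm, dir flips to +; running = +76.5829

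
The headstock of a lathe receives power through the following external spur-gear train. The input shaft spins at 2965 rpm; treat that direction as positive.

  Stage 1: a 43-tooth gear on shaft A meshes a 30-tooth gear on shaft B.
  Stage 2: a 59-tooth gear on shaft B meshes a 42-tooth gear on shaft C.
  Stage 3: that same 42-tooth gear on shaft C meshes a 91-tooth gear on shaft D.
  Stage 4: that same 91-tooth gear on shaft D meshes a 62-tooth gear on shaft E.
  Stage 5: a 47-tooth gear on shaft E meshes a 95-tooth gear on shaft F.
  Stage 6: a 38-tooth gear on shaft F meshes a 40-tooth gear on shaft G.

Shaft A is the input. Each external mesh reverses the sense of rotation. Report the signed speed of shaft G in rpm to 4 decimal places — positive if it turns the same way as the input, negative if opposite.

+1900.7722 rpm (same as input, |ω| = 1900.7722 rpm)

Stage 1 [43T→30T]: ω = 2965.0000×43/30 = 4249.8333 rpm, dir flips to −; running = −4249.8333
Stage 2 [59T→42T]: ω = 4249.8333×59/42 = 5970.0040 rpm, dir flips to +; running = +5970.0040
Stage 3 [42T→91T]: ω = 5970.0040×42/91 = 2755.3864 rpm, dir flips to −; running = −2755.3864
Stage 4 [91T→62T]: ω = 2755.3864×91/62 = 4044.1962 rpm, dir flips to +; running = +4044.1962
Stage 5 [47T→95T]: ω = 4044.1962×47/95 = 2000.8129 rpm, dir flips to −; running = −2000.8129
Stage 6 [38T→40T]: ω = 2000.8129×38/40 = 1900.7722 rpm, dir flips to +; running = +1900.7722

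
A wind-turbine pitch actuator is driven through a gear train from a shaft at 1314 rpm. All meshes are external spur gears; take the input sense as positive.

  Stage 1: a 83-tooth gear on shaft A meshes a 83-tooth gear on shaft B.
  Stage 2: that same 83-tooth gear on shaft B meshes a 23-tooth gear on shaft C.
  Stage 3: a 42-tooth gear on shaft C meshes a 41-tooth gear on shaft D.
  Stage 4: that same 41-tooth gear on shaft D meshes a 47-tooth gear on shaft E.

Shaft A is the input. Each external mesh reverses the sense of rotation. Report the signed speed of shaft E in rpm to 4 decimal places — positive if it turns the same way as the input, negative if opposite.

+4237.3765 rpm (same as input, |ω| = 4237.3765 rpm)

Stage 1 [83T→83T]: ω = 1314.0000×83/83 = 1314.0000 rpm, dir flips to −; running = −1314.0000
Stage 2 [83T→23T]: ω = 1314.0000×83/23 = 4741.8261 rpm, dir flips to +; running = +4741.8261
Stage 3 [42T→41T]: ω = 4741.8261×42/41 = 4857.4804 rpm, dir flips to −; running = −4857.4804
Stage 4 [41T→47T]: ω = 4857.4804×41/47 = 4237.3765 rpm, dir flips to +; running = +4237.3765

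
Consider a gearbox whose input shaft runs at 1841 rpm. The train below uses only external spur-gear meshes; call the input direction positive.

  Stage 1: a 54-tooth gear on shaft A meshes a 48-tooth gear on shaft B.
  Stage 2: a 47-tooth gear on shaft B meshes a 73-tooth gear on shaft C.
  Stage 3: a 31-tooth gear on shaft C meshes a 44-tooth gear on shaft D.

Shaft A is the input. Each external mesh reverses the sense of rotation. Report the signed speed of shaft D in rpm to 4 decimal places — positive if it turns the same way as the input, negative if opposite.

-939.4860 rpm (opposite to input, |ω| = 939.4860 rpm)

Stage 1 [54T→48T]: ω = 1841.0000×54/48 = 2071.1250 rpm, dir flips to −; running = −2071.1250
Stage 2 [47T→73T]: ω = 2071.1250×47/73 = 1333.4640 rpm, dir flips to +; running = +1333.4640
Stage 3 [31T→44T]: ω = 1333.4640×31/44 = 939.4860 rpm, dir flips to −; running = −939.4860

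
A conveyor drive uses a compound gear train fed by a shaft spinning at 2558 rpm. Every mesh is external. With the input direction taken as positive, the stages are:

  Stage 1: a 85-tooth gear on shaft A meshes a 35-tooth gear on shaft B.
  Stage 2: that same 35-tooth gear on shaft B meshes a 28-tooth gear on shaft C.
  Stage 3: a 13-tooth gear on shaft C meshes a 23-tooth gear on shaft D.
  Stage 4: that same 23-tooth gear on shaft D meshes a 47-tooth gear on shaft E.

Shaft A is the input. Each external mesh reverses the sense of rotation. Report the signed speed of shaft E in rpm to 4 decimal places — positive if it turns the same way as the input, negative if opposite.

+2147.8647 rpm (same as input, |ω| = 2147.8647 rpm)

Stage 1 [85T→35T]: ω = 2558.0000×85/35 = 6212.2857 rpm, dir flips to −; running = −6212.2857
Stage 2 [35T→28T]: ω = 6212.2857×35/28 = 7765.3571 rpm, dir flips to +; running = +7765.3571
Stage 3 [13T→23T]: ω = 7765.3571×13/23 = 4389.1149 rpm, dir flips to −; running = −4389.1149
Stage 4 [23T→47T]: ω = 4389.1149×23/47 = 2147.8647 rpm, dir flips to +; running = +2147.8647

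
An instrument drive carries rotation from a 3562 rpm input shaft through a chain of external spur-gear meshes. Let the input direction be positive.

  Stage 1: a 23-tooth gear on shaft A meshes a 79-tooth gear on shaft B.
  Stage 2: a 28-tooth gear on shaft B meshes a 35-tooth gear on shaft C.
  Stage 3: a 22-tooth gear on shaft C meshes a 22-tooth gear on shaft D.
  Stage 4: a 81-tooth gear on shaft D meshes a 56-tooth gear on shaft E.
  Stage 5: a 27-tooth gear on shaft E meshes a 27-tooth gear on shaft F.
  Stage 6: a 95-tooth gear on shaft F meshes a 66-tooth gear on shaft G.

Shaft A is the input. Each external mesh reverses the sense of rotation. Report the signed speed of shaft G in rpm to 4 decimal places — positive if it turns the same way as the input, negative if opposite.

Stage 1 [23T→79T]: ω = 3562.0000×23/79 = 1037.0380 rpm, dir flips to −; running = −1037.0380
Stage 2 [28T→35T]: ω = 1037.0380×28/35 = 829.6304 rpm, dir flips to +; running = +829.6304
Stage 3 [22T→22T]: ω = 829.6304×22/22 = 829.6304 rpm, dir flips to −; running = −829.6304
Stage 4 [81T→56T]: ω = 829.6304×81/56 = 1200.0011 rpm, dir flips to +; running = +1200.0011
Stage 5 [27T→27T]: ω = 1200.0011×27/27 = 1200.0011 rpm, dir flips to −; running = −1200.0011
Stage 6 [95T→66T]: ω = 1200.0011×95/66 = 1727.2743 rpm, dir flips to +; running = +1727.2743

+1727.2743 rpm (same as input, |ω| = 1727.2743 rpm)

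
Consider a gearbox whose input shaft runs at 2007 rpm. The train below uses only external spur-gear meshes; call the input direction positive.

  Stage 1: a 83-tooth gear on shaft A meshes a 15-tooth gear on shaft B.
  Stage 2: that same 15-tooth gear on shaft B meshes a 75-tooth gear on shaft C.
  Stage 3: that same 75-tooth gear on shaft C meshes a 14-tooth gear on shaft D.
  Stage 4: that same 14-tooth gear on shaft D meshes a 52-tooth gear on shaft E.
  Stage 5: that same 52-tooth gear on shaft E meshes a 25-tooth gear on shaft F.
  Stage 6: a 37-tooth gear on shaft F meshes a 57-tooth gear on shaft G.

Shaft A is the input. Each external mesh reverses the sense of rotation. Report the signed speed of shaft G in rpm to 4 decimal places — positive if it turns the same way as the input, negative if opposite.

+4325.2611 rpm (same as input, |ω| = 4325.2611 rpm)

Stage 1 [83T→15T]: ω = 2007.0000×83/15 = 11105.4000 rpm, dir flips to −; running = −11105.4000
Stage 2 [15T→75T]: ω = 11105.4000×15/75 = 2221.0800 rpm, dir flips to +; running = +2221.0800
Stage 3 [75T→14T]: ω = 2221.0800×75/14 = 11898.6429 rpm, dir flips to −; running = −11898.6429
Stage 4 [14T→52T]: ω = 11898.6429×14/52 = 3203.4808 rpm, dir flips to +; running = +3203.4808
Stage 5 [52T→25T]: ω = 3203.4808×52/25 = 6663.2400 rpm, dir flips to −; running = −6663.2400
Stage 6 [37T→57T]: ω = 6663.2400×37/57 = 4325.2611 rpm, dir flips to +; running = +4325.2611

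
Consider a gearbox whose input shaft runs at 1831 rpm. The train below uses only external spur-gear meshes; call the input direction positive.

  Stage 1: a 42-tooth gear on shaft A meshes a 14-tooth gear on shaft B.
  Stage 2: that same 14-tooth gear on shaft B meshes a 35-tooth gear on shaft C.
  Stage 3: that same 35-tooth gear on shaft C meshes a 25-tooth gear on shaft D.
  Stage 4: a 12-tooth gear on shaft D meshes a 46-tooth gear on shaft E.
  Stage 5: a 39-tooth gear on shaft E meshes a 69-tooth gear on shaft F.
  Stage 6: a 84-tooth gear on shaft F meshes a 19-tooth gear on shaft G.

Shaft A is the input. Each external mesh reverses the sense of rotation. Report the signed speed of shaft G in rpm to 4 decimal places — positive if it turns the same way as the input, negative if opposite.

Stage 1 [42T→14T]: ω = 1831.0000×42/14 = 5493.0000 rpm, dir flips to −; running = −5493.0000
Stage 2 [14T→35T]: ω = 5493.0000×14/35 = 2197.2000 rpm, dir flips to +; running = +2197.2000
Stage 3 [35T→25T]: ω = 2197.2000×35/25 = 3076.0800 rpm, dir flips to −; running = −3076.0800
Stage 4 [12T→46T]: ω = 3076.0800×12/46 = 802.4557 rpm, dir flips to +; running = +802.4557
Stage 5 [39T→69T]: ω = 802.4557×39/69 = 453.5619 rpm, dir flips to −; running = −453.5619
Stage 6 [84T→19T]: ω = 453.5619×84/19 = 2005.2210 rpm, dir flips to +; running = +2005.2210

+2005.2210 rpm (same as input, |ω| = 2005.2210 rpm)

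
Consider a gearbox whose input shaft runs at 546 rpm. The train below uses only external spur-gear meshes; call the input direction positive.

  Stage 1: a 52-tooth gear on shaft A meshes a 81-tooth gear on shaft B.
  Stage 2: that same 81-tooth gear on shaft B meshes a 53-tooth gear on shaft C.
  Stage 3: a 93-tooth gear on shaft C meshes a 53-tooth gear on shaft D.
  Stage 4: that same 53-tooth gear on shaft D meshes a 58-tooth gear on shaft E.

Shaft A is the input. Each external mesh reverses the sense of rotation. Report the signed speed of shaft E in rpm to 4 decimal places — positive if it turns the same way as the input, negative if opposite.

Stage 1 [52T→81T]: ω = 546.0000×52/81 = 350.5185 rpm, dir flips to −; running = −350.5185
Stage 2 [81T→53T]: ω = 350.5185×81/53 = 535.6981 rpm, dir flips to +; running = +535.6981
Stage 3 [93T→53T]: ω = 535.6981×93/53 = 939.9986 rpm, dir flips to −; running = −939.9986
Stage 4 [53T→58T]: ω = 939.9986×53/58 = 858.9642 rpm, dir flips to +; running = +858.9642

+858.9642 rpm (same as input, |ω| = 858.9642 rpm)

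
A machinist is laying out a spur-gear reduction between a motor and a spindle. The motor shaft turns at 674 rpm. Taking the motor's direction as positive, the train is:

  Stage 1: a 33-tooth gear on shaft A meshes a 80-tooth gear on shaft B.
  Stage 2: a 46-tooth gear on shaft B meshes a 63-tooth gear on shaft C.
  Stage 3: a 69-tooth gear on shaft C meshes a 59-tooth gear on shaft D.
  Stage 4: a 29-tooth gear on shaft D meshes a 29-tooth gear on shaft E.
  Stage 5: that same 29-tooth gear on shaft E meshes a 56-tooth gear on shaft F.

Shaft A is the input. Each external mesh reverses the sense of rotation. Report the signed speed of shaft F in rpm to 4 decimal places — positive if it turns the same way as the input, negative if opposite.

-122.9442 rpm (opposite to input, |ω| = 122.9442 rpm)

Stage 1 [33T→80T]: ω = 674.0000×33/80 = 278.0250 rpm, dir flips to −; running = −278.0250
Stage 2 [46T→63T]: ω = 278.0250×46/63 = 203.0024 rpm, dir flips to +; running = +203.0024
Stage 3 [69T→59T]: ω = 203.0024×69/59 = 237.4096 rpm, dir flips to −; running = −237.4096
Stage 4 [29T→29T]: ω = 237.4096×29/29 = 237.4096 rpm, dir flips to +; running = +237.4096
Stage 5 [29T→56T]: ω = 237.4096×29/56 = 122.9442 rpm, dir flips to −; running = −122.9442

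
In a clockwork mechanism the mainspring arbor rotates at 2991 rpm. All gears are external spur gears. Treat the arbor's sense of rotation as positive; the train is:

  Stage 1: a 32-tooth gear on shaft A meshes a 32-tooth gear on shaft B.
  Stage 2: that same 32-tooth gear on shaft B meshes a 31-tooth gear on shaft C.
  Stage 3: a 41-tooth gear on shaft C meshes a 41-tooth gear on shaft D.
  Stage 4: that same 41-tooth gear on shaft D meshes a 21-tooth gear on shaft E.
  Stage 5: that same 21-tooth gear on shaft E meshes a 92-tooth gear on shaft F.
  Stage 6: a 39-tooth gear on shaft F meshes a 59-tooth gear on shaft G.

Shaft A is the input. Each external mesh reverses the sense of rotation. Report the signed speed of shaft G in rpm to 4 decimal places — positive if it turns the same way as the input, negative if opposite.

Stage 1 [32T→32T]: ω = 2991.0000×32/32 = 2991.0000 rpm, dir flips to −; running = −2991.0000
Stage 2 [32T→31T]: ω = 2991.0000×32/31 = 3087.4839 rpm, dir flips to +; running = +3087.4839
Stage 3 [41T→41T]: ω = 3087.4839×41/41 = 3087.4839 rpm, dir flips to −; running = −3087.4839
Stage 4 [41T→21T]: ω = 3087.4839×41/21 = 6027.9447 rpm, dir flips to +; running = +6027.9447
Stage 5 [21T→92T]: ω = 6027.9447×21/92 = 1375.9439 rpm, dir flips to −; running = −1375.9439
Stage 6 [39T→59T]: ω = 1375.9439×39/59 = 909.5222 rpm, dir flips to +; running = +909.5222

+909.5222 rpm (same as input, |ω| = 909.5222 rpm)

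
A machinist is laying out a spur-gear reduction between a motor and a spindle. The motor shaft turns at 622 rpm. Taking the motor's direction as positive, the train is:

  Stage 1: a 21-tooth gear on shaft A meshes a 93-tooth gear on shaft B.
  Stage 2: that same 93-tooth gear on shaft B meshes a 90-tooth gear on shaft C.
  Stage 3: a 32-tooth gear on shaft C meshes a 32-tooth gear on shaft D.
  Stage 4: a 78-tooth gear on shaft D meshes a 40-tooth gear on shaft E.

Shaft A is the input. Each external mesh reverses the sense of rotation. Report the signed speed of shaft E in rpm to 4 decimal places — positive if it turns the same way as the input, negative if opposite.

+283.0100 rpm (same as input, |ω| = 283.0100 rpm)

Stage 1 [21T→93T]: ω = 622.0000×21/93 = 140.4516 rpm, dir flips to −; running = −140.4516
Stage 2 [93T→90T]: ω = 140.4516×93/90 = 145.1333 rpm, dir flips to +; running = +145.1333
Stage 3 [32T→32T]: ω = 145.1333×32/32 = 145.1333 rpm, dir flips to −; running = −145.1333
Stage 4 [78T→40T]: ω = 145.1333×78/40 = 283.0100 rpm, dir flips to +; running = +283.0100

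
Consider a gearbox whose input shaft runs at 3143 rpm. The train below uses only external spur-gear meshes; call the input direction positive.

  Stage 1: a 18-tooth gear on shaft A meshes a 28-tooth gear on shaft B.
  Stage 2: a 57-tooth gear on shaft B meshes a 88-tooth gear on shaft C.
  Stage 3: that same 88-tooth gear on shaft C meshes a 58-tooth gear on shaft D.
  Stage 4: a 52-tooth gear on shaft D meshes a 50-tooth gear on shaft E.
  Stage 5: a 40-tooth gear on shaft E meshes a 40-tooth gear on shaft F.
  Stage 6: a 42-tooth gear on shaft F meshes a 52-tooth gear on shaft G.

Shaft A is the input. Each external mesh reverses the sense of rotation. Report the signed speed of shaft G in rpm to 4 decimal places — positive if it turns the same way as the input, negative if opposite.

+1667.9576 rpm (same as input, |ω| = 1667.9576 rpm)

Stage 1 [18T→28T]: ω = 3143.0000×18/28 = 2020.5000 rpm, dir flips to −; running = −2020.5000
Stage 2 [57T→88T]: ω = 2020.5000×57/88 = 1308.7330 rpm, dir flips to +; running = +1308.7330
Stage 3 [88T→58T]: ω = 1308.7330×88/58 = 1985.6638 rpm, dir flips to −; running = −1985.6638
Stage 4 [52T→50T]: ω = 1985.6638×52/50 = 2065.0903 rpm, dir flips to +; running = +2065.0903
Stage 5 [40T→40T]: ω = 2065.0903×40/40 = 2065.0903 rpm, dir flips to −; running = −2065.0903
Stage 6 [42T→52T]: ω = 2065.0903×42/52 = 1667.9576 rpm, dir flips to +; running = +1667.9576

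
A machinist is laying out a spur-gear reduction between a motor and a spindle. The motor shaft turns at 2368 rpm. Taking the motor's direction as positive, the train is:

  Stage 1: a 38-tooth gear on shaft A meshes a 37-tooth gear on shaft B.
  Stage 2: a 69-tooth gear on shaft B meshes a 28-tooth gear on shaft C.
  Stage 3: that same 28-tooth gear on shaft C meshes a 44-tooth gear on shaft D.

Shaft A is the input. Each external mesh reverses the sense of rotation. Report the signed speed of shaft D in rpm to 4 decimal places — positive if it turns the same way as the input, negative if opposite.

-3813.8182 rpm (opposite to input, |ω| = 3813.8182 rpm)

Stage 1 [38T→37T]: ω = 2368.0000×38/37 = 2432.0000 rpm, dir flips to −; running = −2432.0000
Stage 2 [69T→28T]: ω = 2432.0000×69/28 = 5993.1429 rpm, dir flips to +; running = +5993.1429
Stage 3 [28T→44T]: ω = 5993.1429×28/44 = 3813.8182 rpm, dir flips to −; running = −3813.8182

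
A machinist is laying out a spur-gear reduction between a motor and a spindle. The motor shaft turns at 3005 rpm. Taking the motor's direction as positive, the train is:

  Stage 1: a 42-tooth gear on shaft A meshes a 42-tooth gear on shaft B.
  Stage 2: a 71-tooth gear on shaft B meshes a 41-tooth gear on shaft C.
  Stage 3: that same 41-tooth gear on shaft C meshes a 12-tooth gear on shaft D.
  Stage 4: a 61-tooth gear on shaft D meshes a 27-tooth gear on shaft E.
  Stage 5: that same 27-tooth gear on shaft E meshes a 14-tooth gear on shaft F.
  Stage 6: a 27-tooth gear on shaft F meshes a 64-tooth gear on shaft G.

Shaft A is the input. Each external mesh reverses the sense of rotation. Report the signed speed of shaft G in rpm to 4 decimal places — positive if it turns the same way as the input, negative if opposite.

Stage 1 [42T→42T]: ω = 3005.0000×42/42 = 3005.0000 rpm, dir flips to −; running = −3005.0000
Stage 2 [71T→41T]: ω = 3005.0000×71/41 = 5203.7805 rpm, dir flips to +; running = +5203.7805
Stage 3 [41T→12T]: ω = 5203.7805×41/12 = 17779.5833 rpm, dir flips to −; running = −17779.5833
Stage 4 [61T→27T]: ω = 17779.5833×61/27 = 40168.6883 rpm, dir flips to +; running = +40168.6883
Stage 5 [27T→14T]: ω = 40168.6883×27/14 = 77468.1845 rpm, dir flips to −; running = −77468.1845
Stage 6 [27T→64T]: ω = 77468.1845×27/64 = 32681.8903 rpm, dir flips to +; running = +32681.8903

+32681.8903 rpm (same as input, |ω| = 32681.8903 rpm)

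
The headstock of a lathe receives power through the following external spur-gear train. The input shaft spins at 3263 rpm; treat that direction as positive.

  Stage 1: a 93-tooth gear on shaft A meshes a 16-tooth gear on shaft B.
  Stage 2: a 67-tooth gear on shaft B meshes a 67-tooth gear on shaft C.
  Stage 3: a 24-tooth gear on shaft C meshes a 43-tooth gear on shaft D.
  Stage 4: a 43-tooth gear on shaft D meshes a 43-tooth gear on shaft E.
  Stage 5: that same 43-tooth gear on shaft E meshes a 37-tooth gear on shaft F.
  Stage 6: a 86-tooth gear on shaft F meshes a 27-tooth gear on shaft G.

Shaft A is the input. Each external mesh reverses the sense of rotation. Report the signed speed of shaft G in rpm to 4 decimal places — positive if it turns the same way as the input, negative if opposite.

Stage 1 [93T→16T]: ω = 3263.0000×93/16 = 18966.1875 rpm, dir flips to −; running = −18966.1875
Stage 2 [67T→67T]: ω = 18966.1875×67/67 = 18966.1875 rpm, dir flips to +; running = +18966.1875
Stage 3 [24T→43T]: ω = 18966.1875×24/43 = 10585.7791 rpm, dir flips to −; running = −10585.7791
Stage 4 [43T→43T]: ω = 10585.7791×43/43 = 10585.7791 rpm, dir flips to +; running = +10585.7791
Stage 5 [43T→37T]: ω = 10585.7791×43/37 = 12302.3919 rpm, dir flips to −; running = −12302.3919
Stage 6 [86T→27T]: ω = 12302.3919×86/27 = 39185.3964 rpm, dir flips to +; running = +39185.3964

+39185.3964 rpm (same as input, |ω| = 39185.3964 rpm)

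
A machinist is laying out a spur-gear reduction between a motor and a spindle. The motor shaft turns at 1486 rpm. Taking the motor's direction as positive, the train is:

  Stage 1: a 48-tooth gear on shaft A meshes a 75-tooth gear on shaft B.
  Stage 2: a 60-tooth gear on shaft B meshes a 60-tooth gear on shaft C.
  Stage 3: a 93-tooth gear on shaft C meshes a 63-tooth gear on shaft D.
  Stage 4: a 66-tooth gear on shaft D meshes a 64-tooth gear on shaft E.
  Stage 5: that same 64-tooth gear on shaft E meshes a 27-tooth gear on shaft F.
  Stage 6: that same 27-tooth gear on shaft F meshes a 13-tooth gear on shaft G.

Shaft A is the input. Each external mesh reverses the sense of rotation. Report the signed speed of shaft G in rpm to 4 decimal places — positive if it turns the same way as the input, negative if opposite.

+7127.5745 rpm (same as input, |ω| = 7127.5745 rpm)

Stage 1 [48T→75T]: ω = 1486.0000×48/75 = 951.0400 rpm, dir flips to −; running = −951.0400
Stage 2 [60T→60T]: ω = 951.0400×60/60 = 951.0400 rpm, dir flips to +; running = +951.0400
Stage 3 [93T→63T]: ω = 951.0400×93/63 = 1403.9162 rpm, dir flips to −; running = −1403.9162
Stage 4 [66T→64T]: ω = 1403.9162×66/64 = 1447.7886 rpm, dir flips to +; running = +1447.7886
Stage 5 [64T→27T]: ω = 1447.7886×64/27 = 3431.7951 rpm, dir flips to −; running = −3431.7951
Stage 6 [27T→13T]: ω = 3431.7951×27/13 = 7127.5745 rpm, dir flips to +; running = +7127.5745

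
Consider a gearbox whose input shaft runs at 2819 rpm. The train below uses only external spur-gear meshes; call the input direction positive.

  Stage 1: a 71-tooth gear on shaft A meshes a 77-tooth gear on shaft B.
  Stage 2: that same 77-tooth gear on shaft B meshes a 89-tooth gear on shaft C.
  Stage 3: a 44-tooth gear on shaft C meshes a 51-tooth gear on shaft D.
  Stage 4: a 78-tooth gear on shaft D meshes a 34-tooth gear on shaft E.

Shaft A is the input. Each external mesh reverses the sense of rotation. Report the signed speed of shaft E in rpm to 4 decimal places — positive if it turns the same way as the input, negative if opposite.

Stage 1 [71T→77T]: ω = 2819.0000×71/77 = 2599.3377 rpm, dir flips to −; running = −2599.3377
Stage 2 [77T→89T]: ω = 2599.3377×77/89 = 2248.8652 rpm, dir flips to +; running = +2248.8652
Stage 3 [44T→51T]: ω = 2248.8652×44/51 = 1940.1974 rpm, dir flips to −; running = −1940.1974
Stage 4 [78T→34T]: ω = 1940.1974×78/34 = 4451.0411 rpm, dir flips to +; running = +4451.0411

+4451.0411 rpm (same as input, |ω| = 4451.0411 rpm)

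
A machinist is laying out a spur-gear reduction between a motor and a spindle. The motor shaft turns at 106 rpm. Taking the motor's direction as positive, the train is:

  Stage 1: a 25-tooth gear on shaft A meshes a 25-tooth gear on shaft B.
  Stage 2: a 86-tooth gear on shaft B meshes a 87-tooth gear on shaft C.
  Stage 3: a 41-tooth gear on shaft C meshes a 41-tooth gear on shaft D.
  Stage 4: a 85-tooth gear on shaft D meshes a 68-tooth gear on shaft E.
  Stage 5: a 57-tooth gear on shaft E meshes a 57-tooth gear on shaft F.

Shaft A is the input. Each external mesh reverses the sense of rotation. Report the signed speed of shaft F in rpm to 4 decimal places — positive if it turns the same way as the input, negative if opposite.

-130.9770 rpm (opposite to input, |ω| = 130.9770 rpm)

Stage 1 [25T→25T]: ω = 106.0000×25/25 = 106.0000 rpm, dir flips to −; running = −106.0000
Stage 2 [86T→87T]: ω = 106.0000×86/87 = 104.7816 rpm, dir flips to +; running = +104.7816
Stage 3 [41T→41T]: ω = 104.7816×41/41 = 104.7816 rpm, dir flips to −; running = −104.7816
Stage 4 [85T→68T]: ω = 104.7816×85/68 = 130.9770 rpm, dir flips to +; running = +130.9770
Stage 5 [57T→57T]: ω = 130.9770×57/57 = 130.9770 rpm, dir flips to −; running = −130.9770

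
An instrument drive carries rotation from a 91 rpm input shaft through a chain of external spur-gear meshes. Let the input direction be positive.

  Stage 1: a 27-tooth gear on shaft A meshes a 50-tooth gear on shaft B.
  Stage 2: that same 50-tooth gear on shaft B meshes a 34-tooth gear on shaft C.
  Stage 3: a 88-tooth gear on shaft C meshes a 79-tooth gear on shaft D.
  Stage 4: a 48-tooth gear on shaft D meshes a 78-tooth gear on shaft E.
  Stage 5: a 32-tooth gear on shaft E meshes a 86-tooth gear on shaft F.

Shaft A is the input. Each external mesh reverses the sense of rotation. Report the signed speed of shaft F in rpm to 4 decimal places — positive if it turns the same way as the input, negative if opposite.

-18.4323 rpm (opposite to input, |ω| = 18.4323 rpm)

Stage 1 [27T→50T]: ω = 91.0000×27/50 = 49.1400 rpm, dir flips to −; running = −49.1400
Stage 2 [50T→34T]: ω = 49.1400×50/34 = 72.2647 rpm, dir flips to +; running = +72.2647
Stage 3 [88T→79T]: ω = 72.2647×88/79 = 80.4974 rpm, dir flips to −; running = −80.4974
Stage 4 [48T→78T]: ω = 80.4974×48/78 = 49.5369 rpm, dir flips to +; running = +49.5369
Stage 5 [32T→86T]: ω = 49.5369×32/86 = 18.4323 rpm, dir flips to −; running = −18.4323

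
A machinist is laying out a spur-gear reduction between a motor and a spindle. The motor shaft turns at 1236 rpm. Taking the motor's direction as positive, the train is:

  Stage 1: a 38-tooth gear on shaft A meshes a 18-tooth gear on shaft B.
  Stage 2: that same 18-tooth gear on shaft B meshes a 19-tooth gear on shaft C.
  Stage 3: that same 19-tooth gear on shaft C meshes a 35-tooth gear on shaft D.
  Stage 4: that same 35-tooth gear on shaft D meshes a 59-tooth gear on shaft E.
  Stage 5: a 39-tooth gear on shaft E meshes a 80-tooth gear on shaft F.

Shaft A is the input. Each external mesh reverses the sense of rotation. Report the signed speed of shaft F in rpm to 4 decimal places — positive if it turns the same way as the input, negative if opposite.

Stage 1 [38T→18T]: ω = 1236.0000×38/18 = 2609.3333 rpm, dir flips to −; running = −2609.3333
Stage 2 [18T→19T]: ω = 2609.3333×18/19 = 2472.0000 rpm, dir flips to +; running = +2472.0000
Stage 3 [19T→35T]: ω = 2472.0000×19/35 = 1341.9429 rpm, dir flips to −; running = −1341.9429
Stage 4 [35T→59T]: ω = 1341.9429×35/59 = 796.0678 rpm, dir flips to +; running = +796.0678
Stage 5 [39T→80T]: ω = 796.0678×39/80 = 388.0831 rpm, dir flips to −; running = −388.0831

-388.0831 rpm (opposite to input, |ω| = 388.0831 rpm)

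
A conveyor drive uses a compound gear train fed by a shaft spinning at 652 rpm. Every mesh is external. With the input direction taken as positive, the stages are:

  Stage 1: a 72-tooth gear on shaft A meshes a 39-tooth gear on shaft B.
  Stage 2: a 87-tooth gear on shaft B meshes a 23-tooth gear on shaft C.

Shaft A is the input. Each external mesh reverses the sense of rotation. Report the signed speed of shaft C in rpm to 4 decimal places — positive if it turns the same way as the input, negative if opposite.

Stage 1 [72T→39T]: ω = 652.0000×72/39 = 1203.6923 rpm, dir flips to −; running = −1203.6923
Stage 2 [87T→23T]: ω = 1203.6923×87/23 = 4553.0970 rpm, dir flips to +; running = +4553.0970

+4553.0970 rpm (same as input, |ω| = 4553.0970 rpm)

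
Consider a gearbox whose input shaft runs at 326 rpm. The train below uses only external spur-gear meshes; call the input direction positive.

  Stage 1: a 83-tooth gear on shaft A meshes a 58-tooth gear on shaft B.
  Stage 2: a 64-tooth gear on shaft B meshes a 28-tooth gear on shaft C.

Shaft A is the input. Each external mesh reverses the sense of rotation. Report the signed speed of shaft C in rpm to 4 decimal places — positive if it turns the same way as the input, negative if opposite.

Stage 1 [83T→58T]: ω = 326.0000×83/58 = 466.5172 rpm, dir flips to −; running = −466.5172
Stage 2 [64T→28T]: ω = 466.5172×64/28 = 1066.3251 rpm, dir flips to +; running = +1066.3251

+1066.3251 rpm (same as input, |ω| = 1066.3251 rpm)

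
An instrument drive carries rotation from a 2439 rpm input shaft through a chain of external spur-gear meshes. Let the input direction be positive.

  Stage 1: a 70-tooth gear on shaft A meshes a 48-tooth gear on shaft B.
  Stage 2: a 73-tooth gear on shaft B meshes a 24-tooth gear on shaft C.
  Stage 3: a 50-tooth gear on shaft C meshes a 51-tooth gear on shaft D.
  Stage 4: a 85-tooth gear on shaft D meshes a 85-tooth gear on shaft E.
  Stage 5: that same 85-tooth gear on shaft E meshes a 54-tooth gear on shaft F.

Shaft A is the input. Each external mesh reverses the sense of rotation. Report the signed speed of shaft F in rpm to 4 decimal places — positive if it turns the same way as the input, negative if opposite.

Stage 1 [70T→48T]: ω = 2439.0000×70/48 = 3556.8750 rpm, dir flips to −; running = −3556.8750
Stage 2 [73T→24T]: ω = 3556.8750×73/24 = 10818.8281 rpm, dir flips to +; running = +10818.8281
Stage 3 [50T→51T]: ω = 10818.8281×50/51 = 10606.6942 rpm, dir flips to −; running = −10606.6942
Stage 4 [85T→85T]: ω = 10606.6942×85/85 = 10606.6942 rpm, dir flips to +; running = +10606.6942
Stage 5 [85T→54T]: ω = 10606.6942×85/54 = 16695.7224 rpm, dir flips to −; running = −16695.7224

-16695.7224 rpm (opposite to input, |ω| = 16695.7224 rpm)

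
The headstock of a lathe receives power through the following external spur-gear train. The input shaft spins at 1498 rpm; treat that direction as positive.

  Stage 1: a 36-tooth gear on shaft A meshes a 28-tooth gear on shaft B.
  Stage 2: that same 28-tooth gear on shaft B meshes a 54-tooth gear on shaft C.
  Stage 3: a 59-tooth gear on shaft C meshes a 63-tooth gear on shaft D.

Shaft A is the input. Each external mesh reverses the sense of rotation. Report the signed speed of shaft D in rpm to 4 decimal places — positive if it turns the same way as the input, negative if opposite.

Stage 1 [36T→28T]: ω = 1498.0000×36/28 = 1926.0000 rpm, dir flips to −; running = −1926.0000
Stage 2 [28T→54T]: ω = 1926.0000×28/54 = 998.6667 rpm, dir flips to +; running = +998.6667
Stage 3 [59T→63T]: ω = 998.6667×59/63 = 935.2593 rpm, dir flips to −; running = −935.2593

-935.2593 rpm (opposite to input, |ω| = 935.2593 rpm)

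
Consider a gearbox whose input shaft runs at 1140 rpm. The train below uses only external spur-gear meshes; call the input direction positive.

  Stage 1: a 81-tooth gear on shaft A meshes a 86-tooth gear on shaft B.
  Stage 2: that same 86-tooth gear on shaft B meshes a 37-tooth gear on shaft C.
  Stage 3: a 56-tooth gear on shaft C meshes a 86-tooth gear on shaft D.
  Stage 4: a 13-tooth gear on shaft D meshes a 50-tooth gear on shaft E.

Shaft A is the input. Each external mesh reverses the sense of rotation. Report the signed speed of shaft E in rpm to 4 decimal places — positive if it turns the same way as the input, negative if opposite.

Stage 1 [81T→86T]: ω = 1140.0000×81/86 = 1073.7209 rpm, dir flips to −; running = −1073.7209
Stage 2 [86T→37T]: ω = 1073.7209×86/37 = 2495.6757 rpm, dir flips to +; running = +2495.6757
Stage 3 [56T→86T]: ω = 2495.6757×56/86 = 1625.0911 rpm, dir flips to −; running = −1625.0911
Stage 4 [13T→50T]: ω = 1625.0911×13/50 = 422.5237 rpm, dir flips to +; running = +422.5237

+422.5237 rpm (same as input, |ω| = 422.5237 rpm)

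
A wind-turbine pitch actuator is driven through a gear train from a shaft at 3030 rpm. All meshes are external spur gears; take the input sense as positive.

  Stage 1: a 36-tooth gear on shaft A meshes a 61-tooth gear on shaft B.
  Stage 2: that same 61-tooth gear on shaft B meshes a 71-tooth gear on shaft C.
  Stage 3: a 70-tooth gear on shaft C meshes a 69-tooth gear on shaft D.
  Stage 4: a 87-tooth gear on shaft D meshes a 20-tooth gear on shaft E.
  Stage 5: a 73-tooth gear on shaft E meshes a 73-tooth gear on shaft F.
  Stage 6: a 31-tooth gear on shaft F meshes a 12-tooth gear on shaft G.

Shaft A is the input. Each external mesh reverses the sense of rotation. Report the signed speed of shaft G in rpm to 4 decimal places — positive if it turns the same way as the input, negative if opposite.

Stage 1 [36T→61T]: ω = 3030.0000×36/61 = 1788.1967 rpm, dir flips to −; running = −1788.1967
Stage 2 [61T→71T]: ω = 1788.1967×61/71 = 1536.3380 rpm, dir flips to +; running = +1536.3380
Stage 3 [70T→69T]: ω = 1536.3380×70/69 = 1558.6038 rpm, dir flips to −; running = −1558.6038
Stage 4 [87T→20T]: ω = 1558.6038×87/20 = 6779.9265 rpm, dir flips to +; running = +6779.9265
Stage 5 [73T→73T]: ω = 6779.9265×73/73 = 6779.9265 rpm, dir flips to −; running = −6779.9265
Stage 6 [31T→12T]: ω = 6779.9265×31/12 = 17514.8102 rpm, dir flips to +; running = +17514.8102

+17514.8102 rpm (same as input, |ω| = 17514.8102 rpm)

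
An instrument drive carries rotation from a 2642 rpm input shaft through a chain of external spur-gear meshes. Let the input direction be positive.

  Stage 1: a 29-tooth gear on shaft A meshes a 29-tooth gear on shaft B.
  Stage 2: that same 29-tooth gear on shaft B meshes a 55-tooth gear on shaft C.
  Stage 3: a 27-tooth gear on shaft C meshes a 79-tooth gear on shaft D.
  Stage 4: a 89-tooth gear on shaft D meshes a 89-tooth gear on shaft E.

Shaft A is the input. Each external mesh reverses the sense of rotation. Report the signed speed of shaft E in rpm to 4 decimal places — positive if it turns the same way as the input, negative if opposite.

+476.1072 rpm (same as input, |ω| = 476.1072 rpm)

Stage 1 [29T→29T]: ω = 2642.0000×29/29 = 2642.0000 rpm, dir flips to −; running = −2642.0000
Stage 2 [29T→55T]: ω = 2642.0000×29/55 = 1393.0545 rpm, dir flips to +; running = +1393.0545
Stage 3 [27T→79T]: ω = 1393.0545×27/79 = 476.1072 rpm, dir flips to −; running = −476.1072
Stage 4 [89T→89T]: ω = 476.1072×89/89 = 476.1072 rpm, dir flips to +; running = +476.1072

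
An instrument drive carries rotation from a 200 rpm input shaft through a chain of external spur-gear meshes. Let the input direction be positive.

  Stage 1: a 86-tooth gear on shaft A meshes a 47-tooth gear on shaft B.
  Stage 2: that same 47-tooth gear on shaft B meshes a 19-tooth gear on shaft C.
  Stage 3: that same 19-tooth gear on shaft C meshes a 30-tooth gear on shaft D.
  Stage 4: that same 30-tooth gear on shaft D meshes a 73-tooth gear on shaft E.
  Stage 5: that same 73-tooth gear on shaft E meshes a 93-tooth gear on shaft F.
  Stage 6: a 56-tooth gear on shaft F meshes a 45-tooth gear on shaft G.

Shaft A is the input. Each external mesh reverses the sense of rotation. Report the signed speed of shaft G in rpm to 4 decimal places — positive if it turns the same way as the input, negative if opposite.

+230.1553 rpm (same as input, |ω| = 230.1553 rpm)

Stage 1 [86T→47T]: ω = 200.0000×86/47 = 365.9574 rpm, dir flips to −; running = −365.9574
Stage 2 [47T→19T]: ω = 365.9574×47/19 = 905.2632 rpm, dir flips to +; running = +905.2632
Stage 3 [19T→30T]: ω = 905.2632×19/30 = 573.3333 rpm, dir flips to −; running = −573.3333
Stage 4 [30T→73T]: ω = 573.3333×30/73 = 235.6164 rpm, dir flips to +; running = +235.6164
Stage 5 [73T→93T]: ω = 235.6164×73/93 = 184.9462 rpm, dir flips to −; running = −184.9462
Stage 6 [56T→45T]: ω = 184.9462×56/45 = 230.1553 rpm, dir flips to +; running = +230.1553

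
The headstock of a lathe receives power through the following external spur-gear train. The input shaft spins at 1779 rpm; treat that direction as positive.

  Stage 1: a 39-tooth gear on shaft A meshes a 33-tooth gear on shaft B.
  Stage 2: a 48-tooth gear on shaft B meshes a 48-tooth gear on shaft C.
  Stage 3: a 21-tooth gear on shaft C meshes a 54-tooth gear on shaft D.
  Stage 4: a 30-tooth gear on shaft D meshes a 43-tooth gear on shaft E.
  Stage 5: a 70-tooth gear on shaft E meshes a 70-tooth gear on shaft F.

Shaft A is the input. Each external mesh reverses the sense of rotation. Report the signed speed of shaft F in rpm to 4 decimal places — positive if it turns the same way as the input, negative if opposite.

-570.4334 rpm (opposite to input, |ω| = 570.4334 rpm)

Stage 1 [39T→33T]: ω = 1779.0000×39/33 = 2102.4545 rpm, dir flips to −; running = −2102.4545
Stage 2 [48T→48T]: ω = 2102.4545×48/48 = 2102.4545 rpm, dir flips to +; running = +2102.4545
Stage 3 [21T→54T]: ω = 2102.4545×21/54 = 817.6212 rpm, dir flips to −; running = −817.6212
Stage 4 [30T→43T]: ω = 817.6212×30/43 = 570.4334 rpm, dir flips to +; running = +570.4334
Stage 5 [70T→70T]: ω = 570.4334×70/70 = 570.4334 rpm, dir flips to −; running = −570.4334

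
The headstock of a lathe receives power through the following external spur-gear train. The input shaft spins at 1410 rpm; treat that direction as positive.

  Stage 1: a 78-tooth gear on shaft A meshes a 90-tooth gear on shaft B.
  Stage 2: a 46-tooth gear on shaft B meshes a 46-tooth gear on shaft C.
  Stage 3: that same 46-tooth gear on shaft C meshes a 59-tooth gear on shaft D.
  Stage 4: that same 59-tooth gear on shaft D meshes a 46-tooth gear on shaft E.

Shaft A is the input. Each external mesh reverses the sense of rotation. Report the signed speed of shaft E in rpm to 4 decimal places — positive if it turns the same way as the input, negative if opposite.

+1222.0000 rpm (same as input, |ω| = 1222.0000 rpm)

Stage 1 [78T→90T]: ω = 1410.0000×78/90 = 1222.0000 rpm, dir flips to −; running = −1222.0000
Stage 2 [46T→46T]: ω = 1222.0000×46/46 = 1222.0000 rpm, dir flips to +; running = +1222.0000
Stage 3 [46T→59T]: ω = 1222.0000×46/59 = 952.7458 rpm, dir flips to −; running = −952.7458
Stage 4 [59T→46T]: ω = 952.7458×59/46 = 1222.0000 rpm, dir flips to +; running = +1222.0000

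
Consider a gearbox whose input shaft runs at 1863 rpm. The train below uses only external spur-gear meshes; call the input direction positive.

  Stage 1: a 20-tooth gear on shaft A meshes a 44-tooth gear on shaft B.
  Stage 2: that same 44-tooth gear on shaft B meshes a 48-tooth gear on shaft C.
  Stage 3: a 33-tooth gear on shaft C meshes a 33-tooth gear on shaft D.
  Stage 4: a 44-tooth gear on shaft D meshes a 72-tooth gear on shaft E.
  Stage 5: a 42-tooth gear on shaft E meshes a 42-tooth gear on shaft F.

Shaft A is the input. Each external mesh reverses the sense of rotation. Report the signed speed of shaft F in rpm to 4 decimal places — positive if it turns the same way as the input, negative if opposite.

-474.3750 rpm (opposite to input, |ω| = 474.3750 rpm)

Stage 1 [20T→44T]: ω = 1863.0000×20/44 = 846.8182 rpm, dir flips to −; running = −846.8182
Stage 2 [44T→48T]: ω = 846.8182×44/48 = 776.2500 rpm, dir flips to +; running = +776.2500
Stage 3 [33T→33T]: ω = 776.2500×33/33 = 776.2500 rpm, dir flips to −; running = −776.2500
Stage 4 [44T→72T]: ω = 776.2500×44/72 = 474.3750 rpm, dir flips to +; running = +474.3750
Stage 5 [42T→42T]: ω = 474.3750×42/42 = 474.3750 rpm, dir flips to −; running = −474.3750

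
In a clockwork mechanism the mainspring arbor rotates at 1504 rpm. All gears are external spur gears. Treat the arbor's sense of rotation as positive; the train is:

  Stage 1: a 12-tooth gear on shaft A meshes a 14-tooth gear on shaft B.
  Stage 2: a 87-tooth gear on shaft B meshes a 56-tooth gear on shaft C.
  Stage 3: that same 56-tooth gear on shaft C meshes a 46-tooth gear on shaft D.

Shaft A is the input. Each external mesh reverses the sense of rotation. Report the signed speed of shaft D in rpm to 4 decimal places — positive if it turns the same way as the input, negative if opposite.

-2438.1615 rpm (opposite to input, |ω| = 2438.1615 rpm)

Stage 1 [12T→14T]: ω = 1504.0000×12/14 = 1289.1429 rpm, dir flips to −; running = −1289.1429
Stage 2 [87T→56T]: ω = 1289.1429×87/56 = 2002.7755 rpm, dir flips to +; running = +2002.7755
Stage 3 [56T→46T]: ω = 2002.7755×56/46 = 2438.1615 rpm, dir flips to −; running = −2438.1615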